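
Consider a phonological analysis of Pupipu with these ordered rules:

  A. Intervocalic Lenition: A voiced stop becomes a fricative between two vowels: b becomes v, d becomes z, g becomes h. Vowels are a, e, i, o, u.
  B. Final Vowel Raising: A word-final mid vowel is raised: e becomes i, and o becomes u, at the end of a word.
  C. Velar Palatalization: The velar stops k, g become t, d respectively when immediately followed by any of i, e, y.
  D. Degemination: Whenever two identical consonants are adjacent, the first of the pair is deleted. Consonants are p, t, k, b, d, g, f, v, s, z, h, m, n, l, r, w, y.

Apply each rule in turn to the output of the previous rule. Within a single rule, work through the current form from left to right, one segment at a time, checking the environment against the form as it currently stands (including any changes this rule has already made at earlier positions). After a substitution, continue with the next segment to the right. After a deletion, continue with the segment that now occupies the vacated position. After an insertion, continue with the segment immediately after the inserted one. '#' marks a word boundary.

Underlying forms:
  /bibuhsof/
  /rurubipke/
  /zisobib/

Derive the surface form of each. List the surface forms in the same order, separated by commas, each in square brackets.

/bibuhsof/:
  A Intervocalic Lenition: [bibuhsof] → [bivuhsof]
  B Final Vowel Raising: no change — [bivuhsof]
  C Velar Palatalization: no change — [bivuhsof]
  D Degemination: no change — [bivuhsof]
/rurubipke/:
  A Intervocalic Lenition: [rurubipke] → [ruruvipke]
  B Final Vowel Raising: [ruruvipke] → [ruruvipki]
  C Velar Palatalization: [ruruvipki] → [ruruvipti]
  D Degemination: no change — [ruruvipti]
/zisobib/:
  A Intervocalic Lenition: [zisobib] → [zisovib]
  B Final Vowel Raising: no change — [zisovib]
  C Velar Palatalization: no change — [zisovib]
  D Degemination: no change — [zisovib]

[bivuhsof], [ruruvipti], [zisovib]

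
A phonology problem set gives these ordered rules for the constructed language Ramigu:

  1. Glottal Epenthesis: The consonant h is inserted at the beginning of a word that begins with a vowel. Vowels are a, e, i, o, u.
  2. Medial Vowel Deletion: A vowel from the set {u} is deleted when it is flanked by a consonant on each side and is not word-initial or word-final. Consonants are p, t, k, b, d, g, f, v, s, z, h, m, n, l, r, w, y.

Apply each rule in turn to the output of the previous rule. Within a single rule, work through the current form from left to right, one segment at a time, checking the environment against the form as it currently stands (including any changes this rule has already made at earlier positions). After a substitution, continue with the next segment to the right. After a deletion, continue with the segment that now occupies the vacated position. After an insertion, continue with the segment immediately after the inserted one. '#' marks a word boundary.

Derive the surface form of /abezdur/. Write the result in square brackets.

1 Glottal Epenthesis: [abezdur] → [habezdur]
2 Medial Vowel Deletion: [habezdur] → [habezdr]

[habezdr]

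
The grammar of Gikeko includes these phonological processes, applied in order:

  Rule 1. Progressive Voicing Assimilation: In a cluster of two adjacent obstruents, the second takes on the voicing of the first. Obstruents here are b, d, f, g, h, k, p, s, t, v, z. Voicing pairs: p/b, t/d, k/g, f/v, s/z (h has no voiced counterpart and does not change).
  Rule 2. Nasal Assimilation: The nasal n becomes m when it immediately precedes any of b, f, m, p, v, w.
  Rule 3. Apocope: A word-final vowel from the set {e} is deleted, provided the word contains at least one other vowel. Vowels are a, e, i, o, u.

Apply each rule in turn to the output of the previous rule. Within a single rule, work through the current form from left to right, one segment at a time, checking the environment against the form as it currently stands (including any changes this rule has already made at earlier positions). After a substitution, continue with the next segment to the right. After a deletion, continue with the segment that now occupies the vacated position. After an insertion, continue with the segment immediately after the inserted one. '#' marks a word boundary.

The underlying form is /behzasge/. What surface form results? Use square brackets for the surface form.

Rule 1 Progressive Voicing Assimilation: [behzasge] → [behsaske]
Rule 2 Nasal Assimilation: no change — [behsaske]
Rule 3 Apocope: [behsaske] → [behsask]

[behsask]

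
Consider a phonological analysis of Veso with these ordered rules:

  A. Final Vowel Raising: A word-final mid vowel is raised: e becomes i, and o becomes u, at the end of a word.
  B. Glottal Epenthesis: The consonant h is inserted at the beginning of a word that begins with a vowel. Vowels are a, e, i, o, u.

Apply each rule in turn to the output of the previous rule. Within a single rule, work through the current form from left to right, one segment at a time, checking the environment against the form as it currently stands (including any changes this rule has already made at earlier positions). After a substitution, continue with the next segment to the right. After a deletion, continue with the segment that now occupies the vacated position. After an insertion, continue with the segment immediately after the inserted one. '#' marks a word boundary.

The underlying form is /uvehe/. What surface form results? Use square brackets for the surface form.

A Final Vowel Raising: [uvehe] → [uvehi]
B Glottal Epenthesis: [uvehi] → [huvehi]

[huvehi]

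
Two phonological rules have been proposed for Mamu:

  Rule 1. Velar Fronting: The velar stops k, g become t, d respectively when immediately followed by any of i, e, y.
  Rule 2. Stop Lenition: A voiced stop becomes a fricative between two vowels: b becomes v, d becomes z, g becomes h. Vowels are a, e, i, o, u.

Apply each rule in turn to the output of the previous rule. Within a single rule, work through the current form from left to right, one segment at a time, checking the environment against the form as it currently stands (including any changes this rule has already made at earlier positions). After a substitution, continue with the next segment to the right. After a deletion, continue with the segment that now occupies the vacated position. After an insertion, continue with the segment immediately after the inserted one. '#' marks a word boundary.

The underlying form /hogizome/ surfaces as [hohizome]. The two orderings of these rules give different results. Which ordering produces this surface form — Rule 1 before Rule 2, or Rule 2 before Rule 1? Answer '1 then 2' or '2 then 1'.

2 then 1

Order 1 then 2:
  1 Velar Fronting: [hogizome] → [hodizome]
  2 Stop Lenition: [hodizome] → [hozizome]
  result: [hozizome]
Order 2 then 1:
  2 Stop Lenition: [hogizome] → [hohizome]
  1 Velar Fronting: no change — [hohizome]
  result: [hohizome]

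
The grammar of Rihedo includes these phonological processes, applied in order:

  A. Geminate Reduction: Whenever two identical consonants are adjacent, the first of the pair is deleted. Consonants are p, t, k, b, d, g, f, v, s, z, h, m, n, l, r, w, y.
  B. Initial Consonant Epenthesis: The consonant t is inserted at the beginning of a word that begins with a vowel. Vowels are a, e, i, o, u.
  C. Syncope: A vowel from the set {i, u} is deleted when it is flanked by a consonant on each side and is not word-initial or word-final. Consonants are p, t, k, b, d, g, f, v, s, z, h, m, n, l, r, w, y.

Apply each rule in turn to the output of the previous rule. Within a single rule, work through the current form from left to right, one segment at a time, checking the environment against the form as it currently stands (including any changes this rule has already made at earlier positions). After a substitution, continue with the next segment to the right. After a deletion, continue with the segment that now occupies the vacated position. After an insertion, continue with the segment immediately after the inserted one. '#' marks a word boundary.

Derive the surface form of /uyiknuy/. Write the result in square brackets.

A Geminate Reduction: no change — [uyiknuy]
B Initial Consonant Epenthesis: [uyiknuy] → [tuyiknuy]
C Syncope: [tuyiknuy] → [tykny]

[tykny]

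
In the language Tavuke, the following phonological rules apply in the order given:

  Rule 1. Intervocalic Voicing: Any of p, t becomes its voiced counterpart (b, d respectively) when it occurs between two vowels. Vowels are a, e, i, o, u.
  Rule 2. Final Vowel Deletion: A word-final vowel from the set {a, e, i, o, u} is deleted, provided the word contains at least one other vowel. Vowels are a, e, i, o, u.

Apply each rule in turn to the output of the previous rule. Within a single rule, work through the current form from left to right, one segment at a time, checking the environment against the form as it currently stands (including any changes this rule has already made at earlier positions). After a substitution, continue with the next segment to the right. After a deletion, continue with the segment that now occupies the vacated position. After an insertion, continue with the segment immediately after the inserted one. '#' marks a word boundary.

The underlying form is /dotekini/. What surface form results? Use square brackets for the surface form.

[dodekin]

Rule 1 Intervocalic Voicing: [dotekini] → [dodekini]
Rule 2 Final Vowel Deletion: [dodekini] → [dodekin]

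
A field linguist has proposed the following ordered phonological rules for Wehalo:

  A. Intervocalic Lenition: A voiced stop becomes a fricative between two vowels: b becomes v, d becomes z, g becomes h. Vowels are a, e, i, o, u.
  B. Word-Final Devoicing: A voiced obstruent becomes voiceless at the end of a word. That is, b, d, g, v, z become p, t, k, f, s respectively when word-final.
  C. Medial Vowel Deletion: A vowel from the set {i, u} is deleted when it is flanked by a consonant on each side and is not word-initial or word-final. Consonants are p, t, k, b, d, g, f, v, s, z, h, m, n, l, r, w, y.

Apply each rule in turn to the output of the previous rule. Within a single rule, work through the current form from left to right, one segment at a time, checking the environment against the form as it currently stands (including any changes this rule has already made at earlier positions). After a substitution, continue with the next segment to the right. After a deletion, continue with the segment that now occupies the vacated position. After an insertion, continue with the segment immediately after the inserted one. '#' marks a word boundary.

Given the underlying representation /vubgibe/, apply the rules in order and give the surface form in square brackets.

A Intervocalic Lenition: [vubgibe] → [vubgive]
B Word-Final Devoicing: no change — [vubgive]
C Medial Vowel Deletion: [vubgive] → [vbgve]

[vbgve]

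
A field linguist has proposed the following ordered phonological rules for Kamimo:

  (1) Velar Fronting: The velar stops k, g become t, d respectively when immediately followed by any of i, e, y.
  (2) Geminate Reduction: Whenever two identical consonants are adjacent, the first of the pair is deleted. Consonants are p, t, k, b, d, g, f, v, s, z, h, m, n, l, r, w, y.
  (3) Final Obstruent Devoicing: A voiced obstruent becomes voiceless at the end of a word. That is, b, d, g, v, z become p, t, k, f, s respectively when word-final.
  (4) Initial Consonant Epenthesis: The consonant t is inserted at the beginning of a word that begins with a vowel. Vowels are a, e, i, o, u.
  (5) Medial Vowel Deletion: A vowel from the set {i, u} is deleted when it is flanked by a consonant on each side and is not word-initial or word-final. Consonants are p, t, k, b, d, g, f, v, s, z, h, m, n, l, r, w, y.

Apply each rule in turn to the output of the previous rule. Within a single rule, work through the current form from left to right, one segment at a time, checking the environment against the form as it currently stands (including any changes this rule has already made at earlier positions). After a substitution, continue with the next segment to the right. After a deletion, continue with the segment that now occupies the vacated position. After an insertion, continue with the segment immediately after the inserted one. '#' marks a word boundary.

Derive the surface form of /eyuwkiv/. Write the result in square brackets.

[teywtf]

(1) Velar Fronting: [eyuwkiv] → [eyuwtiv]
(2) Geminate Reduction: no change — [eyuwtiv]
(3) Final Obstruent Devoicing: [eyuwtiv] → [eyuwtif]
(4) Initial Consonant Epenthesis: [eyuwtif] → [teyuwtif]
(5) Medial Vowel Deletion: [teyuwtif] → [teywtf]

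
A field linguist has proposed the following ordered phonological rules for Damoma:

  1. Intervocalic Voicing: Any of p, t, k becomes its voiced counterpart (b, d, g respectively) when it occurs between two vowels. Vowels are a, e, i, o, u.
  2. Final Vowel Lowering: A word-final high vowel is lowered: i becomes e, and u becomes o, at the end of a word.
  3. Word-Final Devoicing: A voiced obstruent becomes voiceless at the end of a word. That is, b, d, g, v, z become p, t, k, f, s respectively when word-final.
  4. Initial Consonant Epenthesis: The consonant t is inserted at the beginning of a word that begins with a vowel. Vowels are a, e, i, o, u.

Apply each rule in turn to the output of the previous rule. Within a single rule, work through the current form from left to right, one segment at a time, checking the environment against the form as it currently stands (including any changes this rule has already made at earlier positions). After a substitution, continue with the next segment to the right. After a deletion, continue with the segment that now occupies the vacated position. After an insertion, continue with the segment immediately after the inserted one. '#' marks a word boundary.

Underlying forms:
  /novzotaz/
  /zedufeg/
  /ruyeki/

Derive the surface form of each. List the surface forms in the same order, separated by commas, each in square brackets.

/novzotaz/:
  1 Intervocalic Voicing: [novzotaz] → [novzodaz]
  2 Final Vowel Lowering: no change — [novzodaz]
  3 Word-Final Devoicing: [novzodaz] → [novzodas]
  4 Initial Consonant Epenthesis: no change — [novzodas]
/zedufeg/:
  1 Intervocalic Voicing: no change — [zedufeg]
  2 Final Vowel Lowering: no change — [zedufeg]
  3 Word-Final Devoicing: [zedufeg] → [zedufek]
  4 Initial Consonant Epenthesis: no change — [zedufek]
/ruyeki/:
  1 Intervocalic Voicing: [ruyeki] → [ruyegi]
  2 Final Vowel Lowering: [ruyegi] → [ruyege]
  3 Word-Final Devoicing: no change — [ruyege]
  4 Initial Consonant Epenthesis: no change — [ruyege]

[novzodas], [zedufek], [ruyege]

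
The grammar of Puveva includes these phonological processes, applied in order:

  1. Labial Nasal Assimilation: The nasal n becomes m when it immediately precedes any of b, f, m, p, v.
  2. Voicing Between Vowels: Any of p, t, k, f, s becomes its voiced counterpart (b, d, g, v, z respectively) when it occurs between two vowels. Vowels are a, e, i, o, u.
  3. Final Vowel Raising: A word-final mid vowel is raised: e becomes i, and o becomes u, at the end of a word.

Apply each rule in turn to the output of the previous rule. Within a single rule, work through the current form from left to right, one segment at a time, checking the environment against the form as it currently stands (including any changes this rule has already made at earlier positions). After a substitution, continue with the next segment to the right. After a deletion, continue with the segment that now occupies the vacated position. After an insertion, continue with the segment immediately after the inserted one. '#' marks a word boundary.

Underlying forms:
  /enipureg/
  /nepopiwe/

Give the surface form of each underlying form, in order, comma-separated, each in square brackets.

[enibureg], [nebobiwi]

/enipureg/:
  1 Labial Nasal Assimilation: no change — [enipureg]
  2 Voicing Between Vowels: [enipureg] → [enibureg]
  3 Final Vowel Raising: no change — [enibureg]
/nepopiwe/:
  1 Labial Nasal Assimilation: no change — [nepopiwe]
  2 Voicing Between Vowels: [nepopiwe] → [nebobiwe]
  3 Final Vowel Raising: [nebobiwe] → [nebobiwi]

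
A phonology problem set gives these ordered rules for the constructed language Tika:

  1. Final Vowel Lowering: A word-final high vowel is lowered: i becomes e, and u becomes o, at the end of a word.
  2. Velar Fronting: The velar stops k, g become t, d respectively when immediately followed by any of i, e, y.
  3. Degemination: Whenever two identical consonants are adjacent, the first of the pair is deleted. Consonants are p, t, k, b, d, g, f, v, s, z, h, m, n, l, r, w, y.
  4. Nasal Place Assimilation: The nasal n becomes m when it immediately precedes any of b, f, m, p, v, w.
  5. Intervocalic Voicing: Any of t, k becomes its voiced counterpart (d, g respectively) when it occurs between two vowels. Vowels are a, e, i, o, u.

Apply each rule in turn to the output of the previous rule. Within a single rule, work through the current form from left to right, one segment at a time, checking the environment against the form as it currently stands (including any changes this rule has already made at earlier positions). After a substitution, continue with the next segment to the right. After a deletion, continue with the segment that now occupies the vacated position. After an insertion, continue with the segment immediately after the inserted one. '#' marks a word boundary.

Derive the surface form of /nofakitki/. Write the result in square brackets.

1 Final Vowel Lowering: [nofakitki] → [nofakitke]
2 Velar Fronting: [nofakitke] → [nofatitte]
3 Degemination: [nofatitte] → [nofatite]
4 Nasal Place Assimilation: no change — [nofatite]
5 Intervocalic Voicing: [nofatite] → [nofadide]

[nofadide]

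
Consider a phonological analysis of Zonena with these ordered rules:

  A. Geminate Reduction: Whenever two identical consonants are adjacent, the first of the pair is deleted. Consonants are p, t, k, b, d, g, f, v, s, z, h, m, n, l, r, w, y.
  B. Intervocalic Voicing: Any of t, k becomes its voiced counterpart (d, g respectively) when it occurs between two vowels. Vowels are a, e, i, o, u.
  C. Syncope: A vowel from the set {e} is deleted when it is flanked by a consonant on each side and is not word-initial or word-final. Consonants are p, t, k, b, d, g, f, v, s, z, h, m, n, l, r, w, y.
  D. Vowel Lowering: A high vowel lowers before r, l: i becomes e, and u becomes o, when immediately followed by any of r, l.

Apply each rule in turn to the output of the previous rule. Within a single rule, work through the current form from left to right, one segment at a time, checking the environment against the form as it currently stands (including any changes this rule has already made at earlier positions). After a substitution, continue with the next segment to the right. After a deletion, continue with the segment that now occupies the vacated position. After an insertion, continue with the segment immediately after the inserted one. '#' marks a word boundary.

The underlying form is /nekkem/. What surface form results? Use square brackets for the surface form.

[ngm]

A Geminate Reduction: [nekkem] → [nekem]
B Intervocalic Voicing: [nekem] → [negem]
C Syncope: [negem] → [ngm]
D Vowel Lowering: no change — [ngm]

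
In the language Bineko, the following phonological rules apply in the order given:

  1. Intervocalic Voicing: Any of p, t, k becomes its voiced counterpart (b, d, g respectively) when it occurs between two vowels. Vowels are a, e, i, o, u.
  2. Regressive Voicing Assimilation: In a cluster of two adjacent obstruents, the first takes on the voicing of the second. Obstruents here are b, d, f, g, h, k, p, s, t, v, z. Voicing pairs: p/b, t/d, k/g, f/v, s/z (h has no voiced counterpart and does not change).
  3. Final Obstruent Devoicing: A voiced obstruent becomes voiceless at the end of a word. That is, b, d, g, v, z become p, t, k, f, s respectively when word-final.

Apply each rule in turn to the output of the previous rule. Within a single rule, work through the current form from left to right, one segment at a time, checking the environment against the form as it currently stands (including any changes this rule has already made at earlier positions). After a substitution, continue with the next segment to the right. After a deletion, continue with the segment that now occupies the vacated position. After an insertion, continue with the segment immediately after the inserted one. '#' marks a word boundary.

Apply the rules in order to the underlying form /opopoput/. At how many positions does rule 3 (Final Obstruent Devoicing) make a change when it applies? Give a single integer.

0

1 Intervocalic Voicing: [opopoput] → [obobobut]
2 Regressive Voicing Assimilation: no change — [obobobut]
3 Final Obstruent Devoicing: no change — [obobobut]
Rule 3 changed 0 position(s).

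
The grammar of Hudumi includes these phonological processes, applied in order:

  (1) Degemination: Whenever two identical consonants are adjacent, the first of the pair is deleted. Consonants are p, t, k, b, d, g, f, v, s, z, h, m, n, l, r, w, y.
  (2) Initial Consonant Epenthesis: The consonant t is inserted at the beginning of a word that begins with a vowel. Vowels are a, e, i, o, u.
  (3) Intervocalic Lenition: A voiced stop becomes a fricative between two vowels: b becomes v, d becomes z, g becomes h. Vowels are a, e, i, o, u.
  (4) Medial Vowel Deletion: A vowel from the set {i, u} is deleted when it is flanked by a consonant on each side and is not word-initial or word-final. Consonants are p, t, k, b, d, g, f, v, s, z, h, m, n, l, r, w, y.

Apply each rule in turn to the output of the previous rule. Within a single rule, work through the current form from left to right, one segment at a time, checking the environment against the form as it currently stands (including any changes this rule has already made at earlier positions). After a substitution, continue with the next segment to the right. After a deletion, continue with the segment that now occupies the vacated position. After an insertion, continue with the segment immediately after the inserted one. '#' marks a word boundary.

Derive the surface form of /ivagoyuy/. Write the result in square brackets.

(1) Degemination: no change — [ivagoyuy]
(2) Initial Consonant Epenthesis: [ivagoyuy] → [tivagoyuy]
(3) Intervocalic Lenition: [tivagoyuy] → [tivahoyuy]
(4) Medial Vowel Deletion: [tivahoyuy] → [tvahoyy]

[tvahoyy]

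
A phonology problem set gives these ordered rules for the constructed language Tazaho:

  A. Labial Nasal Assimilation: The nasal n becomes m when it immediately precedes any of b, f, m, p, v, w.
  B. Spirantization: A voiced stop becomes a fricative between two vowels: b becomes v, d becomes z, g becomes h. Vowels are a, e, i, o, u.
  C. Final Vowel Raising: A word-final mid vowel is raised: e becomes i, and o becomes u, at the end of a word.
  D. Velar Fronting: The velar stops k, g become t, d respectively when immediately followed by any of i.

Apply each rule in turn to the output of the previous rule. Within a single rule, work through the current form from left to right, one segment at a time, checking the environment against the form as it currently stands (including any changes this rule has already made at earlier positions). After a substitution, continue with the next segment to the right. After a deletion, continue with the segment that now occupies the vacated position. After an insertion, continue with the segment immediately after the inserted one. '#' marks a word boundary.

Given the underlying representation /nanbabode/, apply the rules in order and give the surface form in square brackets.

A Labial Nasal Assimilation: [nanbabode] → [nambabode]
B Spirantization: [nambabode] → [nambavoze]
C Final Vowel Raising: [nambavoze] → [nambavozi]
D Velar Fronting: no change — [nambavozi]

[nambavozi]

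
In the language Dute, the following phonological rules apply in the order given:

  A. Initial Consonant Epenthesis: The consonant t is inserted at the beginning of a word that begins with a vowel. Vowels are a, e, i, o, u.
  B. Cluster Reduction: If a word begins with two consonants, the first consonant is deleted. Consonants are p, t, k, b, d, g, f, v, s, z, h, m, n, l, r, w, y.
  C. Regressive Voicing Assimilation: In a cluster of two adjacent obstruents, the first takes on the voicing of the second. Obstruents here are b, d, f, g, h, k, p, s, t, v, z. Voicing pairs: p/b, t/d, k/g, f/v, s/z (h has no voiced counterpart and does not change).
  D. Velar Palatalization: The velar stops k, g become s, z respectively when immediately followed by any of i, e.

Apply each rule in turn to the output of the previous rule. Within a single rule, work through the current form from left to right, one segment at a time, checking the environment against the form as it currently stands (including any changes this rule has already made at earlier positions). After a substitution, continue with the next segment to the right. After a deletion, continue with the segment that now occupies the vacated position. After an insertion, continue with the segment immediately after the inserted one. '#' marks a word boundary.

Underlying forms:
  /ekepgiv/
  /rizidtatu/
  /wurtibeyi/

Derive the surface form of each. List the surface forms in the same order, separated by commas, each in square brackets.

[tesebziv], [rizittatu], [wurtibeyi]

/ekepgiv/:
  A Initial Consonant Epenthesis: [ekepgiv] → [tekepgiv]
  B Cluster Reduction: no change — [tekepgiv]
  C Regressive Voicing Assimilation: [tekepgiv] → [tekebgiv]
  D Velar Palatalization: [tekebgiv] → [tesebziv]
/rizidtatu/:
  A Initial Consonant Epenthesis: no change — [rizidtatu]
  B Cluster Reduction: no change — [rizidtatu]
  C Regressive Voicing Assimilation: [rizidtatu] → [rizittatu]
  D Velar Palatalization: no change — [rizittatu]
/wurtibeyi/:
  A Initial Consonant Epenthesis: no change — [wurtibeyi]
  B Cluster Reduction: no change — [wurtibeyi]
  C Regressive Voicing Assimilation: no change — [wurtibeyi]
  D Velar Palatalization: no change — [wurtibeyi]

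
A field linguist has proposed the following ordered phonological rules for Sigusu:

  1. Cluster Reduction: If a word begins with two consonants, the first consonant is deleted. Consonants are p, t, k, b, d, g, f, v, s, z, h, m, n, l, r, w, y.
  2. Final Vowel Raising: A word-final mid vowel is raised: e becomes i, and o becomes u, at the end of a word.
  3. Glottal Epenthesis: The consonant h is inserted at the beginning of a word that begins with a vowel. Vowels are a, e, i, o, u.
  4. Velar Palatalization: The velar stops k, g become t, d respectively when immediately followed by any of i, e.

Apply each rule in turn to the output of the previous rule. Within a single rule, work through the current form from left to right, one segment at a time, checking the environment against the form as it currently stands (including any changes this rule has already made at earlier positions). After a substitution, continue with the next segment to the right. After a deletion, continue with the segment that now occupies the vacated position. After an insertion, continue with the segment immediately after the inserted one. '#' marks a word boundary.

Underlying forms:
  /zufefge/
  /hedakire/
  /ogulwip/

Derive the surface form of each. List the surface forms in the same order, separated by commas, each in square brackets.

/zufefge/:
  1 Cluster Reduction: no change — [zufefge]
  2 Final Vowel Raising: [zufefge] → [zufefgi]
  3 Glottal Epenthesis: no change — [zufefgi]
  4 Velar Palatalization: [zufefgi] → [zufefdi]
/hedakire/:
  1 Cluster Reduction: no change — [hedakire]
  2 Final Vowel Raising: [hedakire] → [hedakiri]
  3 Glottal Epenthesis: no change — [hedakiri]
  4 Velar Palatalization: [hedakiri] → [hedatiri]
/ogulwip/:
  1 Cluster Reduction: no change — [ogulwip]
  2 Final Vowel Raising: no change — [ogulwip]
  3 Glottal Epenthesis: [ogulwip] → [hogulwip]
  4 Velar Palatalization: no change — [hogulwip]

[zufefdi], [hedatiri], [hogulwip]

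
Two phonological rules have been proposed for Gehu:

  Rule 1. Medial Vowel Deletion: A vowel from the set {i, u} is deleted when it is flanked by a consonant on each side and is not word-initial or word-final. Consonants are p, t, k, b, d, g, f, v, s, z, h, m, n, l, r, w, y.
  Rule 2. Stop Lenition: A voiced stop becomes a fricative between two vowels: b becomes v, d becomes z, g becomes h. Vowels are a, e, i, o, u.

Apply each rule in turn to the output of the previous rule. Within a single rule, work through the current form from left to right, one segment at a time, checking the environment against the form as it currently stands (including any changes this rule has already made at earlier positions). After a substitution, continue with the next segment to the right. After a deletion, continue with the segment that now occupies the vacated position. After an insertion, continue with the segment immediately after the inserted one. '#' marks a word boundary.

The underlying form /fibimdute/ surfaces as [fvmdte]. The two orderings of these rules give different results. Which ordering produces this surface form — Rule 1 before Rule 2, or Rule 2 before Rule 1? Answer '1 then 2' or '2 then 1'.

2 then 1

Order 1 then 2:
  1 Medial Vowel Deletion: [fibimdute] → [fbmdte]
  2 Stop Lenition: no change — [fbmdte]
  result: [fbmdte]
Order 2 then 1:
  2 Stop Lenition: [fibimdute] → [fivimdute]
  1 Medial Vowel Deletion: [fivimdute] → [fvmdte]
  result: [fvmdte]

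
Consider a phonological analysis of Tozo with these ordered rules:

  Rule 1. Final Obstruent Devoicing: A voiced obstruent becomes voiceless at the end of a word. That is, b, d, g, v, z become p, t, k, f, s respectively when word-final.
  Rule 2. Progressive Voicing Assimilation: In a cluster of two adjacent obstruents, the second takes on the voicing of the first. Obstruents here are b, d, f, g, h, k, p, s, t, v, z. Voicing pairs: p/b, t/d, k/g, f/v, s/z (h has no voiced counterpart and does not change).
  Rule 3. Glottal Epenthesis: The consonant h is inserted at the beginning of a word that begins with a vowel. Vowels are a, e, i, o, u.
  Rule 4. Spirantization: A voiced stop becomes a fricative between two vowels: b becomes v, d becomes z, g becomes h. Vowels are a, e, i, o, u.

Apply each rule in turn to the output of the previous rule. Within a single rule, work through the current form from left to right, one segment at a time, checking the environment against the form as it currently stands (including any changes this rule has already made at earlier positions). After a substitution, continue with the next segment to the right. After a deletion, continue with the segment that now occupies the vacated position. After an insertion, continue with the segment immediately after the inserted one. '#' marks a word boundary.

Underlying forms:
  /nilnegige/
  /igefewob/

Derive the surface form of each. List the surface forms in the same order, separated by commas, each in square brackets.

/nilnegige/:
  Rule 1 Final Obstruent Devoicing: no change — [nilnegige]
  Rule 2 Progressive Voicing Assimilation: no change — [nilnegige]
  Rule 3 Glottal Epenthesis: no change — [nilnegige]
  Rule 4 Spirantization: [nilnegige] → [nilnehihe]
/igefewob/:
  Rule 1 Final Obstruent Devoicing: [igefewob] → [igefewop]
  Rule 2 Progressive Voicing Assimilation: no change — [igefewop]
  Rule 3 Glottal Epenthesis: [igefewop] → [higefewop]
  Rule 4 Spirantization: [higefewop] → [hihefewop]

[nilnehihe], [hihefewop]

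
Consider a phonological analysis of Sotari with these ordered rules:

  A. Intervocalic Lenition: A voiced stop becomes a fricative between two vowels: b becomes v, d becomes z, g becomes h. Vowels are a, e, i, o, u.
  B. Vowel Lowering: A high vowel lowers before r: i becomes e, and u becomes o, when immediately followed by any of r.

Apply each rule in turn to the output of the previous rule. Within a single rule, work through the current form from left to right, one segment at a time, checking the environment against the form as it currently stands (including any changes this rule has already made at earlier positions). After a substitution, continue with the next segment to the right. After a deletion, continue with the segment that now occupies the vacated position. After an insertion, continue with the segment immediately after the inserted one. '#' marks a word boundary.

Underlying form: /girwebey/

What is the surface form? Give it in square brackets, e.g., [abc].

A Intervocalic Lenition: [girwebey] → [girwevey]
B Vowel Lowering: [girwevey] → [gerwevey]

[gerwevey]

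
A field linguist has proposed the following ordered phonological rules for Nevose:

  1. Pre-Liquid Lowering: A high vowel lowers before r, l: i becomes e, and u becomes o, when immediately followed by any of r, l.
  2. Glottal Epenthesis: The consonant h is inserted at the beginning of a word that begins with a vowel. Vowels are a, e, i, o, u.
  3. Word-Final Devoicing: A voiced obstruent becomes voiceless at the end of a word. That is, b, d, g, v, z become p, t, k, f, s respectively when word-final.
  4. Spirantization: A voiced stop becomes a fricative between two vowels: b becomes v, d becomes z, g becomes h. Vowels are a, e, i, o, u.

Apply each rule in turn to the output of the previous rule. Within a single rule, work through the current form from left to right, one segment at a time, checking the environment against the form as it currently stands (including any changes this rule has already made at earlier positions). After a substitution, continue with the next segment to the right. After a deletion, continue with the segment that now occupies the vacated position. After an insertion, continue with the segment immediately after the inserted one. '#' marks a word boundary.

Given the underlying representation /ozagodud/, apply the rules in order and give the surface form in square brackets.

[hozahozut]

1 Pre-Liquid Lowering: no change — [ozagodud]
2 Glottal Epenthesis: [ozagodud] → [hozagodud]
3 Word-Final Devoicing: [hozagodud] → [hozagodut]
4 Spirantization: [hozagodut] → [hozahozut]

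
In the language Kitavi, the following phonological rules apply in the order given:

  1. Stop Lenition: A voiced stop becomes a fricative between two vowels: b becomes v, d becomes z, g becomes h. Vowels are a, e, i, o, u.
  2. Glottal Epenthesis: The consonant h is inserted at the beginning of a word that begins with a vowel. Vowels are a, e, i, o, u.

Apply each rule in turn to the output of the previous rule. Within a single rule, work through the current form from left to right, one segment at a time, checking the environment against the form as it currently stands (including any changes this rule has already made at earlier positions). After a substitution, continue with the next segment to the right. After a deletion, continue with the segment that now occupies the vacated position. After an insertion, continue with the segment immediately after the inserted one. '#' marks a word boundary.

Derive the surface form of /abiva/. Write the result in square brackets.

[haviva]

1 Stop Lenition: [abiva] → [aviva]
2 Glottal Epenthesis: [aviva] → [haviva]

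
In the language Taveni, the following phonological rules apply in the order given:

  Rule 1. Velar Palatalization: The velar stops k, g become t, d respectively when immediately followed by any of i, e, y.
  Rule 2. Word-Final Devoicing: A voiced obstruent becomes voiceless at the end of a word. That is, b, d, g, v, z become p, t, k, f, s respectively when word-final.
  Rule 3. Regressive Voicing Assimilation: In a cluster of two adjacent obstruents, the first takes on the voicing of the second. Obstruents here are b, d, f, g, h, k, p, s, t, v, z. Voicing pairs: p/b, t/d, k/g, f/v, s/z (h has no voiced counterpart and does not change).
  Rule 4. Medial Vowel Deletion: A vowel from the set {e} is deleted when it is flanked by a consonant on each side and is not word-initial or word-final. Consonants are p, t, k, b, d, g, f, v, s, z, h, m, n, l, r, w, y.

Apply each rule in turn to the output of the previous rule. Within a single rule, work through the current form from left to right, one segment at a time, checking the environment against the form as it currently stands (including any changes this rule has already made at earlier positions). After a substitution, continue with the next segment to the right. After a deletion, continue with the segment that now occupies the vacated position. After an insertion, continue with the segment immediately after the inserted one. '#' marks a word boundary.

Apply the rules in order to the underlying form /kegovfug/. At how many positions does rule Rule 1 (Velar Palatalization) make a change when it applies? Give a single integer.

Rule 1 Velar Palatalization: [kegovfug] → [tegovfug]
Rule 2 Word-Final Devoicing: [tegovfug] → [tegovfuk]
Rule 3 Regressive Voicing Assimilation: [tegovfuk] → [tegoffuk]
Rule 4 Medial Vowel Deletion: [tegoffuk] → [tgoffuk]
Rule Rule 1 changed 1 position(s).

1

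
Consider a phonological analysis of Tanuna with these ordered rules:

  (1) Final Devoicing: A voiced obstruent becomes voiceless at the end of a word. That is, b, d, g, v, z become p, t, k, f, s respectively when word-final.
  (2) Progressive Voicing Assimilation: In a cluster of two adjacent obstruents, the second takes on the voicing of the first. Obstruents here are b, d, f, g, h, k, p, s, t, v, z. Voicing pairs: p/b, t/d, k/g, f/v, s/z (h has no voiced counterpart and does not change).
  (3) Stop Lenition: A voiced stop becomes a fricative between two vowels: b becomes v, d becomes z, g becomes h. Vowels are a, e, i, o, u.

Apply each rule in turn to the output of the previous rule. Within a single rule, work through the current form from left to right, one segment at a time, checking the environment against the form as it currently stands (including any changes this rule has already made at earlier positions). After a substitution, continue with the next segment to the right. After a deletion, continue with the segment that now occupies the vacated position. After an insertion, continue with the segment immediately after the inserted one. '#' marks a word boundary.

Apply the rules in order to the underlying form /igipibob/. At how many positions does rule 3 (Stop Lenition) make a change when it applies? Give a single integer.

2

(1) Final Devoicing: [igipibob] → [igipibop]
(2) Progressive Voicing Assimilation: no change — [igipibop]
(3) Stop Lenition: [igipibop] → [ihipivop]
Rule 3 changed 2 position(s).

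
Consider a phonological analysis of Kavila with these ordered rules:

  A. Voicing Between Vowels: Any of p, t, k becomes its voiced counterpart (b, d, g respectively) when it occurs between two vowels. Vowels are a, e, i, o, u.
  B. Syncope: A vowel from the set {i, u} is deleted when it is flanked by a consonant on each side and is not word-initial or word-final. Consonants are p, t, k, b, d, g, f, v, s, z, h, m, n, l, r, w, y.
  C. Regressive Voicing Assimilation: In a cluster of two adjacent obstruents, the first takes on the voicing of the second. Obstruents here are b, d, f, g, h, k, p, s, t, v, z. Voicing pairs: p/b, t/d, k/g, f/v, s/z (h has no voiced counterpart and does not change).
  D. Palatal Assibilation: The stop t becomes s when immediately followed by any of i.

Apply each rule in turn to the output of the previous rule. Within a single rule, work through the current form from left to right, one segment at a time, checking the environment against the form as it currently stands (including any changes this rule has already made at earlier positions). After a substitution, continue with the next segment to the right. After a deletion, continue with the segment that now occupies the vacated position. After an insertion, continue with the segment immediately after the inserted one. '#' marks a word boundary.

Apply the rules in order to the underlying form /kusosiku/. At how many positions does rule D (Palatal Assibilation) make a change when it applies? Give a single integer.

0

A Voicing Between Vowels: [kusosiku] → [kusosigu]
B Syncope: [kusosigu] → [ksosgu]
C Regressive Voicing Assimilation: [ksosgu] → [ksozgu]
D Palatal Assibilation: no change — [ksozgu]
Rule D changed 0 position(s).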